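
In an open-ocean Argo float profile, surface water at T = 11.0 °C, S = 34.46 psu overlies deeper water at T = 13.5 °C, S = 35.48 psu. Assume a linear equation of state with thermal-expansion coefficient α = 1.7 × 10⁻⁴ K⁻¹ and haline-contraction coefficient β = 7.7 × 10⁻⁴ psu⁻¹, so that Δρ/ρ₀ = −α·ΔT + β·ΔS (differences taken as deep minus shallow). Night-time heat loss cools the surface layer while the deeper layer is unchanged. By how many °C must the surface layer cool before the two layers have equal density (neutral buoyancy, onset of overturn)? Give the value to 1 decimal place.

Neutral buoyancy requires Δρ = 0, i.e. −α(T_deep − T_surf′) + β(S_deep − S_surf) = 0.
T_surf′ = T_deep − (β/α)·ΔS = 13.5 − (7.7 × 10⁻⁴/1.7 × 10⁻⁴)·(+1.02) = 8.880 °C.
Cooling required: 11.0 − (8.880) = 2.120 °C.

2.1 °C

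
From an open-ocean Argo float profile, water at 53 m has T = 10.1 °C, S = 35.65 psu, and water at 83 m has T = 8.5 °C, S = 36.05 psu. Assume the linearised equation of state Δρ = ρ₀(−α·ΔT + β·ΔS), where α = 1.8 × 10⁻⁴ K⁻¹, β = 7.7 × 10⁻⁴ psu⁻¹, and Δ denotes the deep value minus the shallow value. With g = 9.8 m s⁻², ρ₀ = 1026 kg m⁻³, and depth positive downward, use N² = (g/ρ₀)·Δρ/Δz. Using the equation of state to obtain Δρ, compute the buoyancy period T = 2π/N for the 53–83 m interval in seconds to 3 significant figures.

450 s

ΔT = -1.6 K, ΔS = +0.40 psu (deep − shallow).
Δρ/ρ₀ = −αΔT + βΔS = 2.88 × 10⁻⁴ + 3.08 × 10⁻⁴ = 5.96 × 10⁻⁴, so Δρ ≈ 0.6115 kg m⁻³.
N² = (g/ρ₀)·Δρ/Δz = g·(Δρ/ρ₀)/Δz = 9.8 × 5.96 × 10⁻⁴ / 30 = 1.9469 × 10⁻⁴ s⁻².
N = √(1.9469 × 10⁻⁴) = 0.013953 rad s⁻¹ → T = 2π/N = 450.31 s ≈ 450 s.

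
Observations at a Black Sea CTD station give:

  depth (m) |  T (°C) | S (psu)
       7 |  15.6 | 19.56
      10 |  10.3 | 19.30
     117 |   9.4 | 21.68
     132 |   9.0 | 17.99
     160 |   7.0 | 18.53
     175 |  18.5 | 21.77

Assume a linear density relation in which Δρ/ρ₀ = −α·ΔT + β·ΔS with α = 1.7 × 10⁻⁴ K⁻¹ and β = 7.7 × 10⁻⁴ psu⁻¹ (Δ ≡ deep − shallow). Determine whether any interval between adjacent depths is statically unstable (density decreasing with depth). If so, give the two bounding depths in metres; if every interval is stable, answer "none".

117–132 m

Evaluate Δρ/ρ₀ = −αΔT + βΔS across each adjacent pair:
  7–10 m: −αΔT+βΔS = −(1.7 × 10⁻⁴)(-5.3)+(7.7 × 10⁻⁴)(-0.26) = 7.0 × 10⁻⁴ → stable
  10–117 m: −αΔT+βΔS = −(1.7 × 10⁻⁴)(-0.9)+(7.7 × 10⁻⁴)(+2.38) = 2.0 × 10⁻³ → stable
  117–132 m: −αΔT+βΔS = −(1.7 × 10⁻⁴)(-0.4)+(7.7 × 10⁻⁴)(-3.69) = -2.8 × 10⁻³ → UNSTABLE
  132–160 m: −αΔT+βΔS = −(1.7 × 10⁻⁴)(-2.0)+(7.7 × 10⁻⁴)(+0.54) = 7.6 × 10⁻⁴ → stable
  160–175 m: −αΔT+βΔS = −(1.7 × 10⁻⁴)(+11.5)+(7.7 × 10⁻⁴)(+3.24) = 5.4 × 10⁻⁴ → stable
The 117–132 m interval has Δρ < 0: lighter water underlies denser water.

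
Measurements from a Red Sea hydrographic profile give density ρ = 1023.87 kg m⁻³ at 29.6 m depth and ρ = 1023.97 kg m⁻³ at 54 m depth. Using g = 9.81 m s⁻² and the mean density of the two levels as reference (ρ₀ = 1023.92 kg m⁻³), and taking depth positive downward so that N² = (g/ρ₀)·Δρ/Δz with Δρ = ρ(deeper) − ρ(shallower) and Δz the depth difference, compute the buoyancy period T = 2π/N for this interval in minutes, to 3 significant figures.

Δρ = 1023.97 − 1023.87 = 0.10 kg m⁻³ over Δz = 54 − 29.6 = 24.4 m.
N² = (9.81/1023.92) × (0.10/24.4) = 3.9266 × 10⁻⁵ s⁻².
N = √(3.9266 × 10⁻⁵) = 6.2663 × 10⁻³ rad s⁻¹, so T = 2π/N = 1.0027 × 10³ s = 16.712 min ≈ 16.7 min.

16.7 min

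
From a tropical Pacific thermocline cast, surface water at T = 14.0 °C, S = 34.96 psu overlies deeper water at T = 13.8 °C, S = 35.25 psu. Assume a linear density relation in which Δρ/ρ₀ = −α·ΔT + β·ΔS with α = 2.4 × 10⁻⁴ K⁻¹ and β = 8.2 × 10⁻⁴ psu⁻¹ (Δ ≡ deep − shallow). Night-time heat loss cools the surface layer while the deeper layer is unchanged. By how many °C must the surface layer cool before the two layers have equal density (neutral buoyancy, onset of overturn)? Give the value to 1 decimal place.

Neutral buoyancy requires Δρ = 0, i.e. −α(T_deep − T_surf′) + β(S_deep − S_surf) = 0.
T_surf′ = T_deep − (β/α)·ΔS = 13.8 − (8.2 × 10⁻⁴/2.4 × 10⁻⁴)·(+0.29) = 12.809 °C.
Cooling required: 14.0 − (12.809) = 1.191 °C.

1.2 °C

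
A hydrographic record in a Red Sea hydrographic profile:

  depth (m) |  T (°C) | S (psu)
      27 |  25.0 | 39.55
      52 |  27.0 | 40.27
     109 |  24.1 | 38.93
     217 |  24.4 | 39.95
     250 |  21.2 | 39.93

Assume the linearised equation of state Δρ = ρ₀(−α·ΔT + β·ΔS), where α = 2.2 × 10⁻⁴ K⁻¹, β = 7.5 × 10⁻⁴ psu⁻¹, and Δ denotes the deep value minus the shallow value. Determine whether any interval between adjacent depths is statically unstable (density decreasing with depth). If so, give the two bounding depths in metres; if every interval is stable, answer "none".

52–109 m

Evaluate Δρ/ρ₀ = −αΔT + βΔS across each adjacent pair:
  27–52 m: −αΔT+βΔS = −(2.2 × 10⁻⁴)(+2.0)+(7.5 × 10⁻⁴)(+0.72) = 1.0 × 10⁻⁴ → stable
  52–109 m: −αΔT+βΔS = −(2.2 × 10⁻⁴)(-2.9)+(7.5 × 10⁻⁴)(-1.34) = -3.7 × 10⁻⁴ → UNSTABLE
  109–217 m: −αΔT+βΔS = −(2.2 × 10⁻⁴)(+0.3)+(7.5 × 10⁻⁴)(+1.02) = 7.0 × 10⁻⁴ → stable
  217–250 m: −αΔT+βΔS = −(2.2 × 10⁻⁴)(-3.2)+(7.5 × 10⁻⁴)(-0.02) = 6.9 × 10⁻⁴ → stable
The 52–109 m interval has Δρ < 0: lighter water underlies denser water.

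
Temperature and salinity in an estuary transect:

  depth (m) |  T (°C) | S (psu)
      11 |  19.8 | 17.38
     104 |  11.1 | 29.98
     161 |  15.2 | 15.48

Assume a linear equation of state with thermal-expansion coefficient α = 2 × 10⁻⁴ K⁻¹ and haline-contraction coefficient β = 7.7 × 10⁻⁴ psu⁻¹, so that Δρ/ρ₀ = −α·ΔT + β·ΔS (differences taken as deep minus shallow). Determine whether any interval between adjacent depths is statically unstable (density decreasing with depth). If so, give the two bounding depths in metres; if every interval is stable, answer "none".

104–161 m

Evaluate Δρ/ρ₀ = −αΔT + βΔS across each adjacent pair:
  11–104 m: −αΔT+βΔS = −(2 × 10⁻⁴)(-8.7)+(7.7 × 10⁻⁴)(+12.60) = 0.011 → stable
  104–161 m: −αΔT+βΔS = −(2 × 10⁻⁴)(+4.1)+(7.7 × 10⁻⁴)(-14.50) = -0.012 → UNSTABLE
The 104–161 m interval has Δρ < 0: lighter water underlies denser water.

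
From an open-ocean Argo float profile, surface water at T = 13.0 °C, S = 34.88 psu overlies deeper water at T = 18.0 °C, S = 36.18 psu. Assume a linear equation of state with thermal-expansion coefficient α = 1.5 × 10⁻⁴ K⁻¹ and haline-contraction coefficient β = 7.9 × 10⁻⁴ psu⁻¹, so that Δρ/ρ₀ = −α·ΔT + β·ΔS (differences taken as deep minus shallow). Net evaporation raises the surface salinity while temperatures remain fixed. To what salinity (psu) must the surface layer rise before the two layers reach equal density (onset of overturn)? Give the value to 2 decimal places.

35.23 psu

Neutral buoyancy requires −α(T_deep − T_surf) + β(S_deep − S_surf′) = 0.
S_surf′ = S_deep − (α/β)·ΔT = 36.18 − (1.5 × 10⁻⁴/7.9 × 10⁻⁴)·(+5.0) = 35.2306 psu.
Increase required: 35.2306 − 34.88 = 0.3506 psu.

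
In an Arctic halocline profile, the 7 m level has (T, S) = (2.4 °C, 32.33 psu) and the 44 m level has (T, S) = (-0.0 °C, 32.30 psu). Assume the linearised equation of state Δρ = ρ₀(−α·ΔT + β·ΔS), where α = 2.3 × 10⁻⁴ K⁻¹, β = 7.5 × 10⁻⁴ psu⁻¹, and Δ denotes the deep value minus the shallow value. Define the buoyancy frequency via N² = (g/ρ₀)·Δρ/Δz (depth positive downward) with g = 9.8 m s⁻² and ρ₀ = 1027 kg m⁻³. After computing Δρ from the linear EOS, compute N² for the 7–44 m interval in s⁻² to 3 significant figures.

ΔT = -2.4 K, ΔS = -0.03 psu (deep − shallow).
Δρ/ρ₀ = −αΔT + βΔS = 5.52 × 10⁻⁴ − 2.25 × 10⁻⁵ = 5.295 × 10⁻⁴, so Δρ ≈ 0.5438 kg m⁻³.
N² = (g/ρ₀)·Δρ/Δz = g·(Δρ/ρ₀)/Δz = 9.8 × 5.295 × 10⁻⁴ / 37 = 1.4025 × 10⁻⁴ s⁻² ≈ 1.40 × 10⁻⁴ s⁻².

1.40 × 10⁻⁴ s⁻²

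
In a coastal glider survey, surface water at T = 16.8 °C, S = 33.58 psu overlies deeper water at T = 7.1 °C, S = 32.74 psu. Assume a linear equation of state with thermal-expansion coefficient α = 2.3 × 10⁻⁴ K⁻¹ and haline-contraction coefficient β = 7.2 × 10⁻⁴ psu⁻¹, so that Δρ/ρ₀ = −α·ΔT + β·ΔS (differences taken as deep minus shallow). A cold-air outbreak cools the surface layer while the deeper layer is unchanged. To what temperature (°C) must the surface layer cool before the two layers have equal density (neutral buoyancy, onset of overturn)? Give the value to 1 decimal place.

9.7 °C

Neutral buoyancy requires Δρ = 0, i.e. −α(T_deep − T_surf′) + β(S_deep − S_surf) = 0.
T_surf′ = T_deep − (β/α)·ΔS = 7.1 − (7.2 × 10⁻⁴/2.3 × 10⁻⁴)·(-0.84) = 9.730 °C.
Cooling required: 16.8 − (9.730) = 7.070 °C.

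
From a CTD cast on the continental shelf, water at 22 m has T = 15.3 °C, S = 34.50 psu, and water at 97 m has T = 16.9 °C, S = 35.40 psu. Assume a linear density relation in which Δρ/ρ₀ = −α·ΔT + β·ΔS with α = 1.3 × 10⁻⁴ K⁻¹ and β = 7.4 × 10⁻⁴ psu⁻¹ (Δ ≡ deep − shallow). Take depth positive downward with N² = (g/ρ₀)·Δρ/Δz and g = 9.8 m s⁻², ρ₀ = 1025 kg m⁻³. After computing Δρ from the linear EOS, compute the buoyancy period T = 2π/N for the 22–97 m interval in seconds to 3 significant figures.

ΔT = +1.6 K, ΔS = +0.90 psu (deep − shallow).
Δρ/ρ₀ = −αΔT + βΔS = -2.08 × 10⁻⁴ + 6.66 × 10⁻⁴ = 4.58 × 10⁻⁴, so Δρ ≈ 0.4695 kg m⁻³.
N² = (g/ρ₀)·Δρ/Δz = g·(Δρ/ρ₀)/Δz = 9.8 × 4.58 × 10⁻⁴ / 75 = 5.9845 × 10⁻⁵ s⁻².
N = √(5.9845 × 10⁻⁵) = 7.7360 × 10⁻³ rad s⁻¹ → T = 2π/N = 812.20 s ≈ 812 s.

812 s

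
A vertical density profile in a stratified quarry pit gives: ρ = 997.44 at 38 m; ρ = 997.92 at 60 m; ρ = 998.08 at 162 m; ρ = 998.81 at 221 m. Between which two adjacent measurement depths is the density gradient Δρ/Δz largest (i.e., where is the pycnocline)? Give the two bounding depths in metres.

38–60 m

Compute the density gradient over each adjacent pair:
  38–60 m: Δρ/Δz = 0.48/22 = 0.022 kg m⁻⁴
  60–162 m: Δρ/Δz = 0.16/102 = 1.6 × 10⁻³ kg m⁻⁴
  162–221 m: Δρ/Δz = 0.73/59 = 0.012 kg m⁻⁴
The largest gradient is in the 38–60 m interval — the pycnocline.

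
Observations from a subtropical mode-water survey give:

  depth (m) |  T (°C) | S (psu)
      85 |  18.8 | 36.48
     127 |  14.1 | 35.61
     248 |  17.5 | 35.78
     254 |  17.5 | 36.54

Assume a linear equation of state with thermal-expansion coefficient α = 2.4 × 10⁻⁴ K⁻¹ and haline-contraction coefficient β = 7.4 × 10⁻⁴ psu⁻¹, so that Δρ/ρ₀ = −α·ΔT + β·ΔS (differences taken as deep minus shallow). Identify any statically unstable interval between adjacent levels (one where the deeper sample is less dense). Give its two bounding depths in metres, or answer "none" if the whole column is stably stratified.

Evaluate Δρ/ρ₀ = −αΔT + βΔS across each adjacent pair:
  85–127 m: −αΔT+βΔS = −(2.4 × 10⁻⁴)(-4.7)+(7.4 × 10⁻⁴)(-0.87) = 4.8 × 10⁻⁴ → stable
  127–248 m: −αΔT+βΔS = −(2.4 × 10⁻⁴)(+3.4)+(7.4 × 10⁻⁴)(+0.17) = -6.9 × 10⁻⁴ → UNSTABLE
  248–254 m: −αΔT+βΔS = −(2.4 × 10⁻⁴)(+0.0)+(7.4 × 10⁻⁴)(+0.76) = 5.6 × 10⁻⁴ → stable
The 127–248 m interval has Δρ < 0: lighter water underlies denser water.

127–248 m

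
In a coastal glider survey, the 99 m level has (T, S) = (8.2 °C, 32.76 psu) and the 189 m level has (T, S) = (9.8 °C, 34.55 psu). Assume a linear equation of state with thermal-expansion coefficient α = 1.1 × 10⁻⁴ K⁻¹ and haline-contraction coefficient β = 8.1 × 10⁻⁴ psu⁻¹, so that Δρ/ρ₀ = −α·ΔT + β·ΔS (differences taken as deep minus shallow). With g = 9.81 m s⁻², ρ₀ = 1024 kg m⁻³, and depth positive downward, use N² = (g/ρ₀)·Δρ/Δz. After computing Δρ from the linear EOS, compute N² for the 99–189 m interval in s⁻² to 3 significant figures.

ΔT = +1.6 K, ΔS = +1.79 psu (deep − shallow).
Δρ/ρ₀ = −αΔT + βΔS = -1.76 × 10⁻⁴ + 1.4499 × 10⁻³ = 1.2739 × 10⁻³, so Δρ ≈ 1.304 kg m⁻³.
N² = (g/ρ₀)·Δρ/Δz = g·(Δρ/ρ₀)/Δz = 9.81 × 1.2739 × 10⁻³ / 90 = 1.3886 × 10⁻⁴ s⁻² ≈ 1.39 × 10⁻⁴ s⁻².

1.39 × 10⁻⁴ s⁻²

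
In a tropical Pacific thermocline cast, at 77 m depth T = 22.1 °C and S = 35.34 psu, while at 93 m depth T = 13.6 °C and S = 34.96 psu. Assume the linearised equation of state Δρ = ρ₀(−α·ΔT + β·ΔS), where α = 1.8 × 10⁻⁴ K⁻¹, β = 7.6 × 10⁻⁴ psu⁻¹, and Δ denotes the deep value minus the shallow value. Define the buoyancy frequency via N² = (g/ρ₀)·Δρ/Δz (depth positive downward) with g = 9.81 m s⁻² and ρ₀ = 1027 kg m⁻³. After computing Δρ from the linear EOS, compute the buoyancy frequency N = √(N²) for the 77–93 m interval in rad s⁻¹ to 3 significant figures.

0.0276 rad s⁻¹

ΔT = -8.5 K, ΔS = -0.38 psu (deep − shallow).
Δρ/ρ₀ = −αΔT + βΔS = 1.53 × 10⁻³ − 2.888 × 10⁻⁴ = 1.2412 × 10⁻³, so Δρ ≈ 1.275 kg m⁻³.
N² = (g/ρ₀)·Δρ/Δz = g·(Δρ/ρ₀)/Δz = 9.81 × 1.2412 × 10⁻³ / 16 = 7.6101 × 10⁻⁴ s⁻².
N = √(7.6101 × 10⁻⁴) = 0.027586 rad s⁻¹ ≈ 0.0276 rad s⁻¹.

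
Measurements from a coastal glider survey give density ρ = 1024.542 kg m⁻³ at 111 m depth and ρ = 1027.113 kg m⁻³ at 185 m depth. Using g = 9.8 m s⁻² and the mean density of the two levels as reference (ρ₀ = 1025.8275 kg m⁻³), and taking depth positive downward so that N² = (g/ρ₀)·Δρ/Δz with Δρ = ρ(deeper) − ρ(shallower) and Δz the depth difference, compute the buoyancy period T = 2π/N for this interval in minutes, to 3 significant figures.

Δρ = 1027.113 − 1024.542 = 2.571 kg m⁻³ over Δz = 185 − 111 = 74 m.
N² = (9.8/1025.8275) × (2.571/74) = 3.3191 × 10⁻⁴ s⁻².
N = √(3.3191 × 10⁻⁴) = 0.018218 rad s⁻¹, so T = 2π/N = 344.89 s = 5.7482 min ≈ 5.75 min.

5.75 min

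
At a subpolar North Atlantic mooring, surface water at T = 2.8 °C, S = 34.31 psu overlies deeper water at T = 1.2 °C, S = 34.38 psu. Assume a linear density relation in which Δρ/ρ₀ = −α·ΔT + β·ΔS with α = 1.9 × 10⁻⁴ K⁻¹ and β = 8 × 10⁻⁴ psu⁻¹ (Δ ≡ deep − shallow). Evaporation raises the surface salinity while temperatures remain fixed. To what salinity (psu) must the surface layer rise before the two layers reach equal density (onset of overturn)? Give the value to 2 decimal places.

Neutral buoyancy requires −α(T_deep − T_surf) + β(S_deep − S_surf′) = 0.
S_surf′ = S_deep − (α/β)·ΔT = 34.38 − (1.9 × 10⁻⁴/8 × 10⁻⁴)·(-1.6) = 34.7600 psu.
Increase required: 34.7600 − 34.31 = 0.4500 psu.

34.76 psu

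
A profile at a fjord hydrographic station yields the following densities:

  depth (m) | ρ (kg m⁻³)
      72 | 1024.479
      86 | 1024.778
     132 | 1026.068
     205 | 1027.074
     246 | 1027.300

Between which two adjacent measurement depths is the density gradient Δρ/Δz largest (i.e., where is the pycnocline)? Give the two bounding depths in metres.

Compute the density gradient over each adjacent pair:
  72–86 m: Δρ/Δz = 0.299/14 = 0.021 kg m⁻⁴
  86–132 m: Δρ/Δz = 1.290/46 = 0.028 kg m⁻⁴
  132–205 m: Δρ/Δz = 1.006/73 = 0.014 kg m⁻⁴
  205–246 m: Δρ/Δz = 0.226/41 = 5.5 × 10⁻³ kg m⁻⁴
The largest gradient is in the 86–132 m interval — the pycnocline.

86–132 m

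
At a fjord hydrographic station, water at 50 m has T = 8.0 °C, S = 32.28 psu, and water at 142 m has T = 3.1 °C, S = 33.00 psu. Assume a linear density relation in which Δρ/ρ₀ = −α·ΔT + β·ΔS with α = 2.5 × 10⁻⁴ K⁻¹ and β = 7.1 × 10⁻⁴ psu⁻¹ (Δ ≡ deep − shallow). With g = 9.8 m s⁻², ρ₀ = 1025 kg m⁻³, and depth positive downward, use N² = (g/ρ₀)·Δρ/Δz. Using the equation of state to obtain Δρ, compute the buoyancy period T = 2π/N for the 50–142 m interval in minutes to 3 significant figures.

ΔT = -4.9 K, ΔS = +0.72 psu (deep − shallow).
Δρ/ρ₀ = −αΔT + βΔS = 1.225 × 10⁻³ + 5.112 × 10⁻⁴ = 1.7362 × 10⁻³, so Δρ ≈ 1.780 kg m⁻³.
N² = (g/ρ₀)·Δρ/Δz = g·(Δρ/ρ₀)/Δz = 9.8 × 1.7362 × 10⁻³ / 92 = 1.8494 × 10⁻⁴ s⁻².
N = √(1.8494 × 10⁻⁴) = 0.013599 rad s⁻¹ → T = 2π/N = 462.03 s = 7.7005 min ≈ 7.70 min.

7.70 min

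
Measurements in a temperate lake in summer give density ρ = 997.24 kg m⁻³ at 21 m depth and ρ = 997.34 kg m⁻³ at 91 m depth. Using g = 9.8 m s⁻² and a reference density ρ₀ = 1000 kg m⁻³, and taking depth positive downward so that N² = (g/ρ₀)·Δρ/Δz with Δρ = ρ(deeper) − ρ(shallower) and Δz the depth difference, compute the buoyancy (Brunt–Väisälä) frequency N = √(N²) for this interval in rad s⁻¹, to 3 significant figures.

Δρ = 997.34 − 997.24 = 0.10 kg m⁻³ over Δz = 91 − 21 = 70 m.
N² = (9.8/1000) × (0.10/70) = 1.4000 × 10⁻⁵ s⁻².
N = √(1.4000 × 10⁻⁵) = 3.7417 × 10⁻³ rad s⁻¹ ≈ 3.74 × 10⁻³ rad s⁻¹.

3.74 × 10⁻³ rad s⁻¹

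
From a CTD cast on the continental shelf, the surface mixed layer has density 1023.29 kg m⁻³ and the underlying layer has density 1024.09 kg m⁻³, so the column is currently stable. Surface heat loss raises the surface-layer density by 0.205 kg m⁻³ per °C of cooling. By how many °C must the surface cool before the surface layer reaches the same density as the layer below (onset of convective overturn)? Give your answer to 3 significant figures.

3.90 °C

Density deficit of the surface layer: 1024.09 − 1023.29 = 0.8 kg m⁻³.
Required change = 0.8 / 0.205 = 3.90 °C.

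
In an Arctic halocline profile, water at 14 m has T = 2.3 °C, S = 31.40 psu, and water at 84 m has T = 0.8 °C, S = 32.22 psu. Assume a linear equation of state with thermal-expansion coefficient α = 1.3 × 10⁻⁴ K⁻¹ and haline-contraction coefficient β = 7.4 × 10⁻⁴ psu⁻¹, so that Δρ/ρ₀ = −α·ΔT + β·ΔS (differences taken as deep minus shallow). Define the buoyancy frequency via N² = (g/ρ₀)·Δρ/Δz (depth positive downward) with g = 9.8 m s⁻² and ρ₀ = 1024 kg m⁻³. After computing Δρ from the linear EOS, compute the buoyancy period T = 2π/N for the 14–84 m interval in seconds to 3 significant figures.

593 s

ΔT = -1.5 K, ΔS = +0.82 psu (deep − shallow).
Δρ/ρ₀ = −αΔT + βΔS = 1.95 × 10⁻⁴ + 6.068 × 10⁻⁴ = 8.018 × 10⁻⁴, so Δρ ≈ 0.8210 kg m⁻³.
N² = (g/ρ₀)·Δρ/Δz = g·(Δρ/ρ₀)/Δz = 9.8 × 8.018 × 10⁻⁴ / 70 = 1.1225 × 10⁻⁴ s⁻².
N = √(1.1225 × 10⁻⁴) = 0.010595 rad s⁻¹ → T = 2π/N = 593.03 s ≈ 593 s.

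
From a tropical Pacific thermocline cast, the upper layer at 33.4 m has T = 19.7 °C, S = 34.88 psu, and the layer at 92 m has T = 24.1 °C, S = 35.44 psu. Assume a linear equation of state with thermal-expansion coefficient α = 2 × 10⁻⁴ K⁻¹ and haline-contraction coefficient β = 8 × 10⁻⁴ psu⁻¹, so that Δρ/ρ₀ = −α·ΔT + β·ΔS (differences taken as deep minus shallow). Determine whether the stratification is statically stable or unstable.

ΔT = 24.1 − 19.7 = +4.4 K and ΔS = 35.44 − 34.88 = +0.56 psu (deep − shallow).
−αΔT = -8.80 × 10⁻⁴; βΔS = 4.48 × 10⁻⁴; sum Δρ/ρ₀ = -4.32 × 10⁻⁴.
Δρ/ρ₀ < 0, so Δρ < 0: deeper water is lighter → statically unstable; the column would overturn.

unstable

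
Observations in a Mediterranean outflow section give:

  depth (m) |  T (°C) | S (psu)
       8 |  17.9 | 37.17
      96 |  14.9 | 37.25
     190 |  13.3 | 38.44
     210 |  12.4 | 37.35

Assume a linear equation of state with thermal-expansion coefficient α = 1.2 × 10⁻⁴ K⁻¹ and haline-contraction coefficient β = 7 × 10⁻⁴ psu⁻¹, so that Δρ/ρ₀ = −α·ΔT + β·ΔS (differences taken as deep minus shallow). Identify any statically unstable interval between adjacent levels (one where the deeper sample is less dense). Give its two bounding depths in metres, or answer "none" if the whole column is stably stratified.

Evaluate Δρ/ρ₀ = −αΔT + βΔS across each adjacent pair:
  8–96 m: −αΔT+βΔS = −(1.2 × 10⁻⁴)(-3.0)+(7 × 10⁻⁴)(+0.08) = 4.2 × 10⁻⁴ → stable
  96–190 m: −αΔT+βΔS = −(1.2 × 10⁻⁴)(-1.6)+(7 × 10⁻⁴)(+1.19) = 1.0 × 10⁻³ → stable
  190–210 m: −αΔT+βΔS = −(1.2 × 10⁻⁴)(-0.9)+(7 × 10⁻⁴)(-1.09) = -6.5 × 10⁻⁴ → UNSTABLE
The 190–210 m interval has Δρ < 0: lighter water underlies denser water.

190–210 m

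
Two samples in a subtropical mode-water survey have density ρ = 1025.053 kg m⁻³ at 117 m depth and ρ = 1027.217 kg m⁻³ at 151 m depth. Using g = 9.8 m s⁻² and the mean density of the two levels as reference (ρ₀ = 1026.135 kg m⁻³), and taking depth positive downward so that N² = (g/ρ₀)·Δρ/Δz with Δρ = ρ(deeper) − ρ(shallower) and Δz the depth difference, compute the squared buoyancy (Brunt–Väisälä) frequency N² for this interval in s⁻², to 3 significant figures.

Δρ = 1027.217 − 1025.053 = 2.164 kg m⁻³ over Δz = 151 − 117 = 34 m.
N² = (9.8/1026.135) × (2.164/34) = 6.0785 × 10⁻⁴ s⁻² ≈ 6.08 × 10⁻⁴ s⁻².

6.08 × 10⁻⁴ s⁻²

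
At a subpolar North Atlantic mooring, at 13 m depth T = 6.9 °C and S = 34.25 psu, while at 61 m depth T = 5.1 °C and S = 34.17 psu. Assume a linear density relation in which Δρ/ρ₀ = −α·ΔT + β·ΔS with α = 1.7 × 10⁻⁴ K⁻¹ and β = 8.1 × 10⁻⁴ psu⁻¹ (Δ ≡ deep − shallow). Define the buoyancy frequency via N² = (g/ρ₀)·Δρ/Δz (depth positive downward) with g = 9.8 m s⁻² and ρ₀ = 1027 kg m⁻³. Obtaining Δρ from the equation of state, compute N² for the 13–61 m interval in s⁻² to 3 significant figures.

ΔT = -1.8 K, ΔS = -0.08 psu (deep − shallow).
Δρ/ρ₀ = −αΔT + βΔS = 3.06 × 10⁻⁴ − 6.48 × 10⁻⁵ = 2.412 × 10⁻⁴, so Δρ ≈ 0.2477 kg m⁻³.
N² = (g/ρ₀)·Δρ/Δz = g·(Δρ/ρ₀)/Δz = 9.8 × 2.412 × 10⁻⁴ / 48 = 4.9245 × 10⁻⁵ s⁻² ≈ 4.92 × 10⁻⁵ s⁻².

4.92 × 10⁻⁵ s⁻²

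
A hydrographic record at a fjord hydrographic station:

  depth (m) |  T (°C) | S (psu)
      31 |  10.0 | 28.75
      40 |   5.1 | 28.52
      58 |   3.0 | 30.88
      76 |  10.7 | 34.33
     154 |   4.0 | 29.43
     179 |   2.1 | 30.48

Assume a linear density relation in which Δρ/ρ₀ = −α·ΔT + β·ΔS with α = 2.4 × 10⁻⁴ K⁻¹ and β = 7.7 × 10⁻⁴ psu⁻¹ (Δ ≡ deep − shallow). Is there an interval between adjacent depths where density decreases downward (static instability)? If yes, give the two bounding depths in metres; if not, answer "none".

76–154 m

Evaluate Δρ/ρ₀ = −αΔT + βΔS across each adjacent pair:
  31–40 m: −αΔT+βΔS = −(2.4 × 10⁻⁴)(-4.9)+(7.7 × 10⁻⁴)(-0.23) = 1.0 × 10⁻³ → stable
  40–58 m: −αΔT+βΔS = −(2.4 × 10⁻⁴)(-2.1)+(7.7 × 10⁻⁴)(+2.36) = 2.3 × 10⁻³ → stable
  58–76 m: −αΔT+βΔS = −(2.4 × 10⁻⁴)(+7.7)+(7.7 × 10⁻⁴)(+3.45) = 8.1 × 10⁻⁴ → stable
  76–154 m: −αΔT+βΔS = −(2.4 × 10⁻⁴)(-6.7)+(7.7 × 10⁻⁴)(-4.90) = -2.2 × 10⁻³ → UNSTABLE
  154–179 m: −αΔT+βΔS = −(2.4 × 10⁻⁴)(-1.9)+(7.7 × 10⁻⁴)(+1.05) = 1.3 × 10⁻³ → stable
The 76–154 m interval has Δρ < 0: lighter water underlies denser water.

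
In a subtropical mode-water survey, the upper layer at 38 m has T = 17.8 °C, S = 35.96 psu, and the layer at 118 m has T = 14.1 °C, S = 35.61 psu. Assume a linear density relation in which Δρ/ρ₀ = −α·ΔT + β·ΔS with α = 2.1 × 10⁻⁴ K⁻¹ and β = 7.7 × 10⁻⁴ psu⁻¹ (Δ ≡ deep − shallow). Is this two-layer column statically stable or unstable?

ΔT = 14.1 − 17.8 = -3.7 K and ΔS = 35.61 − 35.96 = -0.35 psu (deep − shallow).
−αΔT = 7.77 × 10⁻⁴; βΔS = -2.695 × 10⁻⁴; sum Δρ/ρ₀ = 5.075 × 10⁻⁴.
Δρ/ρ₀ > 0, so Δρ > 0: deeper water is denser → statically stable.

stable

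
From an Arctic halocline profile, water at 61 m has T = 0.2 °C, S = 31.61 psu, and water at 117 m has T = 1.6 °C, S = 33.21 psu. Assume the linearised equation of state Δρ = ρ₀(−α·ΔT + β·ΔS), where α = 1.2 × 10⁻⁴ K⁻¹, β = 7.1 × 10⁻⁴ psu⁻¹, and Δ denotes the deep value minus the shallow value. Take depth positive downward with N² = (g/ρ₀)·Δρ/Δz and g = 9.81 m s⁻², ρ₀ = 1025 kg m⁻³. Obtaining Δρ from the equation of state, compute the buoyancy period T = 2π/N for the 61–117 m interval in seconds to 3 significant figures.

483 s

ΔT = +1.4 K, ΔS = +1.60 psu (deep − shallow).
Δρ/ρ₀ = −αΔT + βΔS = -1.68 × 10⁻⁴ + 1.136 × 10⁻³ = 9.68 × 10⁻⁴, so Δρ ≈ 0.9922 kg m⁻³.
N² = (g/ρ₀)·Δρ/Δz = g·(Δρ/ρ₀)/Δz = 9.81 × 9.68 × 10⁻⁴ / 56 = 1.6957 × 10⁻⁴ s⁻².
N = √(1.6957 × 10⁻⁴) = 0.013022 rad s⁻¹ → T = 2π/N = 482.51 s ≈ 483 s.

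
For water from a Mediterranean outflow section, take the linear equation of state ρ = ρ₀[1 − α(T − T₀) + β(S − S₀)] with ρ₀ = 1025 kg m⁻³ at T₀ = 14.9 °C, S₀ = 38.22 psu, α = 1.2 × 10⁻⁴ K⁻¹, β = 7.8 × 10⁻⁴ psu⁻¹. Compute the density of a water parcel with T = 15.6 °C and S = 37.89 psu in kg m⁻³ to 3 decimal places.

1024.650 kg m⁻³

T − T₀ = +0.7 K, S − S₀ = -0.33 psu.
Bracket = 1 − α·(+0.7) + β·(-0.33) = 1 + (-3.414 × 10⁻⁴) = 0.9996586.
ρ = 1025 × 0.9996586 = 1024.650 kg m⁻³.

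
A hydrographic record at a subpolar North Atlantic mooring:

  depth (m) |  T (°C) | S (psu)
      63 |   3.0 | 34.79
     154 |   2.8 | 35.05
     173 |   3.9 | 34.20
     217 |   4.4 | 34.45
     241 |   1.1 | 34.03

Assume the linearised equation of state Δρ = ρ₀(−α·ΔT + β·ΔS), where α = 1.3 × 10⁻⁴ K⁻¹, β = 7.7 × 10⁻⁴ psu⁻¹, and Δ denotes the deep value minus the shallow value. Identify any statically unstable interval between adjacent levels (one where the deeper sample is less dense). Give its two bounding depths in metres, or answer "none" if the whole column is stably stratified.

154–173 m

Evaluate Δρ/ρ₀ = −αΔT + βΔS across each adjacent pair:
  63–154 m: −αΔT+βΔS = −(1.3 × 10⁻⁴)(-0.2)+(7.7 × 10⁻⁴)(+0.26) = 2.3 × 10⁻⁴ → stable
  154–173 m: −αΔT+βΔS = −(1.3 × 10⁻⁴)(+1.1)+(7.7 × 10⁻⁴)(-0.85) = -8.0 × 10⁻⁴ → UNSTABLE
  173–217 m: −αΔT+βΔS = −(1.3 × 10⁻⁴)(+0.5)+(7.7 × 10⁻⁴)(+0.25) = 1.3 × 10⁻⁴ → stable
  217–241 m: −αΔT+βΔS = −(1.3 × 10⁻⁴)(-3.3)+(7.7 × 10⁻⁴)(-0.42) = 1.1 × 10⁻⁴ → stable
The 154–173 m interval has Δρ < 0: lighter water underlies denser water.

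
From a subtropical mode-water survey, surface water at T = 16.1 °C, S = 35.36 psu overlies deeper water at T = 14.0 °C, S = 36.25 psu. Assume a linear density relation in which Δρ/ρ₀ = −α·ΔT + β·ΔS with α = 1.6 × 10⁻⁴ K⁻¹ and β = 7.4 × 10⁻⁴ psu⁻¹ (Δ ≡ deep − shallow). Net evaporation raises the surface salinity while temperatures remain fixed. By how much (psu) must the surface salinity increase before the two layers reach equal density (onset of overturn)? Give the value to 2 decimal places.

Neutral buoyancy requires −α(T_deep − T_surf) + β(S_deep − S_surf′) = 0.
S_surf′ = S_deep − (α/β)·ΔT = 36.25 − (1.6 × 10⁻⁴/7.4 × 10⁻⁴)·(-2.1) = 36.7041 psu.
Increase required: 36.7041 − 35.36 = 1.3441 psu.

1.34 psu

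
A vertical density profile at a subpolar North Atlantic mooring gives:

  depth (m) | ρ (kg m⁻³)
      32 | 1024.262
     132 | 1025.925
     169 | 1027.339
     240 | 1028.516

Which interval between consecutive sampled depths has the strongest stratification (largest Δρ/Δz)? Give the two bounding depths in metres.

132–169 m

Compute the density gradient over each adjacent pair:
  32–132 m: Δρ/Δz = 1.663/100 = 0.017 kg m⁻⁴
  132–169 m: Δρ/Δz = 1.414/37 = 0.038 kg m⁻⁴
  169–240 m: Δρ/Δz = 1.177/71 = 0.017 kg m⁻⁴
The largest gradient is in the 132–169 m interval — the pycnocline.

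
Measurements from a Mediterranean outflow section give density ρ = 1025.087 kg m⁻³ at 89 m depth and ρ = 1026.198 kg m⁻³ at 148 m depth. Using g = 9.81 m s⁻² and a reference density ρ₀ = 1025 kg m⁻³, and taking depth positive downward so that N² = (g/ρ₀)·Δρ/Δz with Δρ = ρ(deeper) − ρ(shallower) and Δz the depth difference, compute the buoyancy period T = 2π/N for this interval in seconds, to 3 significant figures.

Δρ = 1026.198 − 1025.087 = 1.111 kg m⁻³ over Δz = 148 − 89 = 59 m.
N² = (9.81/1025) × (1.111/59) = 1.8022 × 10⁻⁴ s⁻².
N = √(1.8022 × 10⁻⁴) = 0.013425 rad s⁻¹, so T = 2π/N = 468.02 s ≈ 468 s.

468 s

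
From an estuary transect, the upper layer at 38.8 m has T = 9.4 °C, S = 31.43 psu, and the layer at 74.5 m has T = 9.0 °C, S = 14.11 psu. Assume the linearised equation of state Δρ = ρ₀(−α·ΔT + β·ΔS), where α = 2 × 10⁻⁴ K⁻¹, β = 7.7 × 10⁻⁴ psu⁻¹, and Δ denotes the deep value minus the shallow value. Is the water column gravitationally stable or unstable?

unstable

ΔT = 9.0 − 9.4 = -0.4 K and ΔS = 14.11 − 31.43 = -17.32 psu (deep − shallow).
−αΔT = 8.00 × 10⁻⁵; βΔS = -0.0133364; sum Δρ/ρ₀ = -0.0132564.
Δρ/ρ₀ < 0, so Δρ < 0: deeper water is lighter → statically unstable; the column would overturn.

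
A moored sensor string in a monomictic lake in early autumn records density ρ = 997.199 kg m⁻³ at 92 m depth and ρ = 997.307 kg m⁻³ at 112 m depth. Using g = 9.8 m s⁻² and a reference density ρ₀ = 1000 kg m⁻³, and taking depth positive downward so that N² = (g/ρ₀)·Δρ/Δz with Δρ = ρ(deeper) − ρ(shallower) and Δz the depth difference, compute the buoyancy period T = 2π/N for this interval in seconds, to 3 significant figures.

Δρ = 997.307 − 997.199 = 0.108 kg m⁻³ over Δz = 112 − 92 = 20 m.
N² = (9.8/1000) × (0.108/20) = 5.2920 × 10⁻⁵ s⁻².
N = √(5.2920 × 10⁻⁵) = 7.2746 × 10⁻³ rad s⁻¹, so T = 2π/N = 863.72 s ≈ 864 s.

864 s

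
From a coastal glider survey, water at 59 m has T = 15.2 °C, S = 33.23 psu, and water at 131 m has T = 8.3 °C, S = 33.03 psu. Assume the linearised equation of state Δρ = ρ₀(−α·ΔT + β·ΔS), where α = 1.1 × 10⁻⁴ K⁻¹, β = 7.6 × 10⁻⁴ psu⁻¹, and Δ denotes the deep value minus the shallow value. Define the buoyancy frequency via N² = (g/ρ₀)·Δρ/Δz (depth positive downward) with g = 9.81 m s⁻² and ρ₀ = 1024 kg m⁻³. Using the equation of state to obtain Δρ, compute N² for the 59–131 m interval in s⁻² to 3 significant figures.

8.27 × 10⁻⁵ s⁻²

ΔT = -6.9 K, ΔS = -0.20 psu (deep − shallow).
Δρ/ρ₀ = −αΔT + βΔS = 7.59 × 10⁻⁴ − 1.52 × 10⁻⁴ = 6.07 × 10⁻⁴, so Δρ ≈ 0.6216 kg m⁻³.
N² = (g/ρ₀)·Δρ/Δz = g·(Δρ/ρ₀)/Δz = 9.81 × 6.07 × 10⁻⁴ / 72 = 8.2704 × 10⁻⁵ s⁻² ≈ 8.27 × 10⁻⁵ s⁻².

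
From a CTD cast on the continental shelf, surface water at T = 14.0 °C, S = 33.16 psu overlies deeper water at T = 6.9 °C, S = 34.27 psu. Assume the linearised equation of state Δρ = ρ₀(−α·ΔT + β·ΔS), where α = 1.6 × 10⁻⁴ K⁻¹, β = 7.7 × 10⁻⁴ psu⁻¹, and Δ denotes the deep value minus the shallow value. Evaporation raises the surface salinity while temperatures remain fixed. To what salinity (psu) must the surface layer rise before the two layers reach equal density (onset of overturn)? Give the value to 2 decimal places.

35.75 psu

Neutral buoyancy requires −α(T_deep − T_surf) + β(S_deep − S_surf′) = 0.
S_surf′ = S_deep − (α/β)·ΔT = 34.27 − (1.6 × 10⁻⁴/7.7 × 10⁻⁴)·(-7.1) = 35.7453 psu.
Increase required: 35.7453 − 33.16 = 2.5853 psu.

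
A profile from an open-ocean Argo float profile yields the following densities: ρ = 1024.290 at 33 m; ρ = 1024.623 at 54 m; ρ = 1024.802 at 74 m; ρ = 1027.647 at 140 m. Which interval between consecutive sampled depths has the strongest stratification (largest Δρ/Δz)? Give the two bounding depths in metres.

Compute the density gradient over each adjacent pair:
  33–54 m: Δρ/Δz = 0.333/21 = 0.016 kg m⁻⁴
  54–74 m: Δρ/Δz = 0.179/20 = 8.9 × 10⁻³ kg m⁻⁴
  74–140 m: Δρ/Δz = 2.845/66 = 0.043 kg m⁻⁴
The largest gradient is in the 74–140 m interval — the pycnocline.

74–140 m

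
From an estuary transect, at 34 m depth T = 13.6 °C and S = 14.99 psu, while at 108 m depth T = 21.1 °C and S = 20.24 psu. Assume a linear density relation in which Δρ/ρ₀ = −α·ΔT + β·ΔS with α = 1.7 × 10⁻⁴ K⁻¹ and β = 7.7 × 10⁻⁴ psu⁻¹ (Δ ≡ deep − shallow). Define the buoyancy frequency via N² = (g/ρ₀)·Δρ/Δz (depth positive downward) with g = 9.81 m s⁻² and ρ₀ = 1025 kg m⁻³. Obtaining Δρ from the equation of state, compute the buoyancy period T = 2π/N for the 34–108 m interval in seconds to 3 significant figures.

ΔT = +7.5 K, ΔS = +5.25 psu (deep − shallow).
Δρ/ρ₀ = −αΔT + βΔS = -1.275 × 10⁻³ + 4.0425 × 10⁻³ = 2.7675 × 10⁻³, so Δρ ≈ 2.837 kg m⁻³.
N² = (g/ρ₀)·Δρ/Δz = g·(Δρ/ρ₀)/Δz = 9.81 × 2.7675 × 10⁻³ / 74 = 3.6688 × 10⁻⁴ s⁻².
N = √(3.6688 × 10⁻⁴) = 0.019154 rad s⁻¹ → T = 2π/N = 328.04 s ≈ 328 s.

328 s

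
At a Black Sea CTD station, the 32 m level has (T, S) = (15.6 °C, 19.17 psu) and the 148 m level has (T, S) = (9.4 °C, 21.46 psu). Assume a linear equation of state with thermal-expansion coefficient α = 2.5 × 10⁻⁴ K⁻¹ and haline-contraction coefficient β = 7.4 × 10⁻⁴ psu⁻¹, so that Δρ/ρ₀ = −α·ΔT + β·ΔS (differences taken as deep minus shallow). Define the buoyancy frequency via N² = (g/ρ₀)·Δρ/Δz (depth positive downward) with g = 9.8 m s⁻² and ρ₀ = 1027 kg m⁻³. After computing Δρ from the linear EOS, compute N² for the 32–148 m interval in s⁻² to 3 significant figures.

2.74 × 10⁻⁴ s⁻²

ΔT = -6.2 K, ΔS = +2.29 psu (deep − shallow).
Δρ/ρ₀ = −αΔT + βΔS = 1.55 × 10⁻³ + 1.6946 × 10⁻³ = 3.2446 × 10⁻³, so Δρ ≈ 3.332 kg m⁻³.
N² = (g/ρ₀)·Δρ/Δz = g·(Δρ/ρ₀)/Δz = 9.8 × 3.2446 × 10⁻³ / 116 = 2.7411 × 10⁻⁴ s⁻² ≈ 2.74 × 10⁻⁴ s⁻².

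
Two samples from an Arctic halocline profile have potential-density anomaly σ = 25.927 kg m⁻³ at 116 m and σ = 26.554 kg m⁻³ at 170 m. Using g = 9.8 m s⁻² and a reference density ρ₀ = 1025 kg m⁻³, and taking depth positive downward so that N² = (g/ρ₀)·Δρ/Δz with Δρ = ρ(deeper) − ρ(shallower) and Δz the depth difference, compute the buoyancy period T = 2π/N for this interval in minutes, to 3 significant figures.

9.94 min

Δρ = 1026.554 − 1025.927 = 0.627 kg m⁻³ over Δz = 170 − 116 = 54 m.
N² = (9.8/1025) × (0.627/54) = 1.1101 × 10⁻⁴ s⁻².
N = √(1.1101 × 10⁻⁴) = 0.010536 rad s⁻¹, so T = 2π/N = 596.35 s = 9.9392 min ≈ 9.94 min.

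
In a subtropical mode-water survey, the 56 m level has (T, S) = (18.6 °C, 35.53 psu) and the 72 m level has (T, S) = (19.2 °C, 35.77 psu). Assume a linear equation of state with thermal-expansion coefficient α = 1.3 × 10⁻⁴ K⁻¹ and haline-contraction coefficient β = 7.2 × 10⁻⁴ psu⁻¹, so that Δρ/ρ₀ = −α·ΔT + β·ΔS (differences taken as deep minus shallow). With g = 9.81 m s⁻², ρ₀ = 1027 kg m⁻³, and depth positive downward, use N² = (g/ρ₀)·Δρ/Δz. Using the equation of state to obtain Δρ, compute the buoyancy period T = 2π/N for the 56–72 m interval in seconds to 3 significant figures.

824 s

ΔT = +0.6 K, ΔS = +0.24 psu (deep − shallow).
Δρ/ρ₀ = −αΔT + βΔS = -7.80 × 10⁻⁵ + 1.728 × 10⁻⁴ = 9.48 × 10⁻⁵, so Δρ ≈ 0.09736 kg m⁻³.
N² = (g/ρ₀)·Δρ/Δz = g·(Δρ/ρ₀)/Δz = 9.81 × 9.48 × 10⁻⁵ / 16 = 5.8124 × 10⁻⁵ s⁻².
N = √(5.8124 × 10⁻⁵) = 7.6239 × 10⁻³ rad s⁻¹ → T = 2π/N = 824.14 s ≈ 824 s.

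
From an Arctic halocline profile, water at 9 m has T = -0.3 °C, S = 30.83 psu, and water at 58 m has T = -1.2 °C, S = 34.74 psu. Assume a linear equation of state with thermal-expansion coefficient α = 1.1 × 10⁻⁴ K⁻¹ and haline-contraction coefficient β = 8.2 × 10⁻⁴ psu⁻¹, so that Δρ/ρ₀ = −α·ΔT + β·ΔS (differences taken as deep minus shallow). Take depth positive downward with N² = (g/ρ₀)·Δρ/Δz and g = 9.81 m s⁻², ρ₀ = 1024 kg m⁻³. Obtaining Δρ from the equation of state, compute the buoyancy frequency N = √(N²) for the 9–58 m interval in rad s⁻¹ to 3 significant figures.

0.0257 rad s⁻¹

ΔT = -0.9 K, ΔS = +3.91 psu (deep − shallow).
Δρ/ρ₀ = −αΔT + βΔS = 9.90 × 10⁻⁵ + 3.2062 × 10⁻³ = 3.3052 × 10⁻³, so Δρ ≈ 3.385 kg m⁻³.
N² = (g/ρ₀)·Δρ/Δz = g·(Δρ/ρ₀)/Δz = 9.81 × 3.3052 × 10⁻³ / 49 = 6.6171 × 10⁻⁴ s⁻².
N = √(6.6171 × 10⁻⁴) = 0.025724 rad s⁻¹ ≈ 0.0257 rad s⁻¹.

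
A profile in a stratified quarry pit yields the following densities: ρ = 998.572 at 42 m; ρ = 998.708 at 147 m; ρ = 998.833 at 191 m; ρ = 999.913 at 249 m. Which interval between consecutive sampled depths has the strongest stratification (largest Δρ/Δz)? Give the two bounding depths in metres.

191–249 m

Compute the density gradient over each adjacent pair:
  42–147 m: Δρ/Δz = 0.136/105 = 1.3 × 10⁻³ kg m⁻⁴
  147–191 m: Δρ/Δz = 0.125/44 = 2.8 × 10⁻³ kg m⁻⁴
  191–249 m: Δρ/Δz = 1.080/58 = 0.019 kg m⁻⁴
The largest gradient is in the 191–249 m interval — the pycnocline.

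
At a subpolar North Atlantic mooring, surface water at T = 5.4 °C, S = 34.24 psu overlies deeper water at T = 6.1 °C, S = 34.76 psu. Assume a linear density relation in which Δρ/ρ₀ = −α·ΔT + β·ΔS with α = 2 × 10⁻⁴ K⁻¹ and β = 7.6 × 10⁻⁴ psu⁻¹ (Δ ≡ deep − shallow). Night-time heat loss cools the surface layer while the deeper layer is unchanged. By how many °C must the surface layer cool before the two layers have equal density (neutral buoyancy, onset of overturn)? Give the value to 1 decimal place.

1.3 °C

Neutral buoyancy requires Δρ = 0, i.e. −α(T_deep − T_surf′) + β(S_deep − S_surf) = 0.
T_surf′ = T_deep − (β/α)·ΔS = 6.1 − (7.6 × 10⁻⁴/2 × 10⁻⁴)·(+0.52) = 4.124 °C.
Cooling required: 5.4 − (4.124) = 1.276 °C.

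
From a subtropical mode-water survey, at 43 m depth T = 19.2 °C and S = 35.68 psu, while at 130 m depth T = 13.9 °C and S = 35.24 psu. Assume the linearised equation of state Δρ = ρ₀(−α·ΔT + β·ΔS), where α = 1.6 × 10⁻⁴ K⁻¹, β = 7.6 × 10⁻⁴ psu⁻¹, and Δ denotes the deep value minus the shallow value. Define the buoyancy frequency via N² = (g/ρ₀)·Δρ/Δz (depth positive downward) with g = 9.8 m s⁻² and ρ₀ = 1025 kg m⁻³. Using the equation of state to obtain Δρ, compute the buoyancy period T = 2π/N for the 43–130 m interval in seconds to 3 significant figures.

826 s

ΔT = -5.3 K, ΔS = -0.44 psu (deep − shallow).
Δρ/ρ₀ = −αΔT + βΔS = 8.48 × 10⁻⁴ − 3.344 × 10⁻⁴ = 5.136 × 10⁻⁴, so Δρ ≈ 0.5264 kg m⁻³.
N² = (g/ρ₀)·Δρ/Δz = g·(Δρ/ρ₀)/Δz = 9.8 × 5.136 × 10⁻⁴ / 87 = 5.7854 × 10⁻⁵ s⁻².
N = √(5.7854 × 10⁻⁵) = 7.6062 × 10⁻³ rad s⁻¹ → T = 2π/N = 826.06 s ≈ 826 s.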